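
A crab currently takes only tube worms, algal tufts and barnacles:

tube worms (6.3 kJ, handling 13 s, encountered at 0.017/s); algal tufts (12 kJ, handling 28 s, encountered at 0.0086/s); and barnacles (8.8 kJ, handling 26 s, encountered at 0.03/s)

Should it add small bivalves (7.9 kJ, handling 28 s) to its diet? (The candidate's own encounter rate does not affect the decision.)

Yes

Current rate: (0.017×6.3 + 0.0086×12 + 0.03×8.8)/(1 + 0.017×13 + 0.0086×28 + 0.03×26) = 0.2116 kJ/s.
Profitability of small bivalves: 7.9/28 = 0.2821 kJ/s.
Since 0.2821 > R, including small bivalves increases the long-run rate.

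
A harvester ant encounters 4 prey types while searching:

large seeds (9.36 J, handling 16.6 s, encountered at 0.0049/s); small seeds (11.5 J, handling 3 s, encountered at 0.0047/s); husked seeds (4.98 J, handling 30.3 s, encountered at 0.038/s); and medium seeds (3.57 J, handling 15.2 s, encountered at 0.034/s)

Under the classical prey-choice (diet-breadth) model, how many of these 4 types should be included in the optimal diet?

4

E/h in descending order: small seeds 3.83, large seeds 0.564, medium seeds 0.235, husked seeds 0.164 J/s. The optimal diet is the largest prefix of this list for which every included type satisfies E_i/h_i > R on the types above it.
Rate on top 1: 0.0533. large seeds: 0.564 > 0.0533 → include.
Rate on top 2: 0.09121. medium seeds: 0.235 > 0.09121 → include.
Rate on top 3: 0.1373. husked seeds: 0.164 > 0.1373 → include.
Optimal diet: small seeds, large seeds, medium seeds, husked seeds — 4 of 4 types.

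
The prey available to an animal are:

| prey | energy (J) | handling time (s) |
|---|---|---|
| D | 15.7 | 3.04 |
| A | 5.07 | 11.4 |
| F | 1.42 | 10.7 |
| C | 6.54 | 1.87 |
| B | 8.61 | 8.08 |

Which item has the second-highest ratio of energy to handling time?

C

Profitability E/h (J/s): D = 15.7/3.04 = 5.16, A = 5.07/11.4 = 0.445, F = 1.42/10.7 = 0.133, C = 6.54/1.87 = 3.5, B = 8.61/8.08 = 1.07.
Ranked: D > C > B > A > F.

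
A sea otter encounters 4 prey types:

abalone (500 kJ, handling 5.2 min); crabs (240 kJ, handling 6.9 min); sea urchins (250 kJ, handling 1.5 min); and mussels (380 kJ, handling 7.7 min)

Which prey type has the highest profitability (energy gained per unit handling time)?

sea urchins

Profitability E/h (kJ/min): abalone = 500/5.2 = 96.2, crabs = 240/6.9 = 34.8, sea urchins = 250/1.5 = 167, mussels = 380/7.7 = 49.4.
Ranked: sea urchins > abalone > mussels > crabs.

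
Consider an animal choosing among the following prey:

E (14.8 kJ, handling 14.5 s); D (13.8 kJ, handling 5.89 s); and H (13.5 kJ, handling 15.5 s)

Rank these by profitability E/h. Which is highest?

Profitability E/h (kJ/s): E = 14.8/14.5 = 1.02, D = 13.8/5.89 = 2.34, H = 13.5/15.5 = 0.871.
Ranked: D > E > H.

D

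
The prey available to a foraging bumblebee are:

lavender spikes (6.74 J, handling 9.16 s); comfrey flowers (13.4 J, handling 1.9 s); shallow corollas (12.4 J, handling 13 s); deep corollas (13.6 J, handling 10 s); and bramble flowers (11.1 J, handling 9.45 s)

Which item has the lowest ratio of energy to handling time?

In descending order of E/h:
comfrey flowers: 13.4/1.9 = 7.05 J/s
deep corollas: 13.6/10 = 1.36 J/s
bramble flowers: 11.1/9.45 = 1.17 J/s
shallow corollas: 12.4/13 = 0.954 J/s
lavender spikes: 6.74/9.16 = 0.736 J/s

lavender spikes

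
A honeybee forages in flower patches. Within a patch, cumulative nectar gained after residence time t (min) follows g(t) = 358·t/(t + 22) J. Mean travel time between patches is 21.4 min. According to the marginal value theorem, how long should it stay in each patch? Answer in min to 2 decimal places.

By the marginal value theorem, leave when the instantaneous gain rate g'(t) equals the habitat-wide average g(t)/(T + t).
g'(t) = 358·22/(t + 22)². Setting 358·22/(t+22)² = 358t/[(t+22)(21.4+t)] gives 22(21.4+t) = t(t+22), so t² = 22×21.4 = 470.8.
t* = √470.8 = 21.7 min.

21.70 min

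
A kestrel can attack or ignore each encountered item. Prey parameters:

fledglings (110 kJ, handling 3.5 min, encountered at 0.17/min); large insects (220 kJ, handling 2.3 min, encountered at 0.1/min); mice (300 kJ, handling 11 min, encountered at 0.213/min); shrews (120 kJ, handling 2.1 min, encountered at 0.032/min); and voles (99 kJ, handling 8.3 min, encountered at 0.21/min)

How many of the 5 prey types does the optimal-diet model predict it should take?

4

Profitabilities (E/h, kJ/min): large insects 95.7, shrews 57.1, fledglings 31.4, mice 27.3, voles 11.9. Add prey in this order while the next type's profitability exceeds the intake rate on those already taken.
Rate on top 1: 17.89. shrews: 57.1 > 17.89 → include.
Rate on top 2: 19.92. fledglings: 31.4 > 19.92 → include.
Rate on top 3: 23.54. mice: 27.3 > 23.54 → include.
Rate on top 4: 25.6. voles: 11.9 < 25.6 → exclude; stop.
Optimal diet: large insects, shrews, fledglings, mice — 4 of 5 types.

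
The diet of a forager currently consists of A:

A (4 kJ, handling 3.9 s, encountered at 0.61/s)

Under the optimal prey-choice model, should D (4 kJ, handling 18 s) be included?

Current rate: (0.61×4)/(1 + 0.61×3.9) = 0.7221 kJ/s.
Profitability of D: 4/18 = 0.2222 kJ/s.
0.2222 < 0.7221, so adding D would lower the average — exclude it.

No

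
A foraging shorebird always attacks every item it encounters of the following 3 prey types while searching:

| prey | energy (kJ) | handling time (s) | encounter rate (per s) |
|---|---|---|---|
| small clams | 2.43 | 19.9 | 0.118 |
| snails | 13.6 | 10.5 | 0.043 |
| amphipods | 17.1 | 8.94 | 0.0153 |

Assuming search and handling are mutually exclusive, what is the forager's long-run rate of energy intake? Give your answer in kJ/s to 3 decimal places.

R = Σλ_iE_i / (1 + Σλ_ih_i)
Numerator: 0.118×2.43 + 0.043×13.6 + 0.0153×17.1 = 1.133
Denominator: 1 + 0.118×19.9 + 0.043×10.5 + 0.0153×8.94 = 3.936
R = 1.133/3.936 = 0.2879 kJ/s

0.288 kJ/s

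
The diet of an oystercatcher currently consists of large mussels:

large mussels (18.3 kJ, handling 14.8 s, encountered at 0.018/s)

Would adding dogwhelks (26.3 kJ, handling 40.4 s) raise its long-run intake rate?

Intake rate on the current diet: R = (0.018×18.3) / (1 + 0.018×14.8) = 0.3294/1.266 = 0.2601 kJ/s.
Profitability of dogwhelks: 26.3/40.4 = 0.651 kJ/s.
Since 0.651 > R, including dogwhelks increases the long-run rate.

Yes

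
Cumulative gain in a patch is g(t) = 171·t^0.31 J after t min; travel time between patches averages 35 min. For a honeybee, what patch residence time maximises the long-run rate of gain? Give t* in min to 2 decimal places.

Optimal t* satisfies g'(t*) = g(t*)/(T + t*).
g'(t) = 0.31·171·t^-0.69. Setting 0.31·171·t^-0.69 = 171·t^0.31/(35+t) gives 0.31(35+t) = t, so 0.69·t = 0.31×35.
t* = 0.31×35/0.69 = 15.72 min.

15.72 min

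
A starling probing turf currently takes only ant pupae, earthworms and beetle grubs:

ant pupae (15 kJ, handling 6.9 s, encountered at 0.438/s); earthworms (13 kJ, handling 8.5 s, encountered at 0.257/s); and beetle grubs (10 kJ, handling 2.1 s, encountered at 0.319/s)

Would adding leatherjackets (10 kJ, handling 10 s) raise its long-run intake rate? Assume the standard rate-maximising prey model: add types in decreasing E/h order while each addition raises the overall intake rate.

Intake rate on the current diet: R = (0.438×15 + 0.257×13 + 0.319×10) / (1 + 0.438×6.9 + 0.257×8.5 + 0.319×2.1) = 13.1/6.877 = 1.905 kJ/s.
Profitability of leatherjackets: 10/10 = 1 kJ/s.
1 < 1.905, so adding leatherjackets would lower the average — exclude it.

No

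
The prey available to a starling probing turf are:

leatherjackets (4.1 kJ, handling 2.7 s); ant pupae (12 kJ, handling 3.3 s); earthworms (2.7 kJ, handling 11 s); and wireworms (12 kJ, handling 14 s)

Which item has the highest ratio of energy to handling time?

ant pupae

Profitability E/h (kJ/s): leatherjackets = 4.1/2.7 = 1.52, ant pupae = 12/3.3 = 3.64, earthworms = 2.7/11 = 0.245, wireworms = 12/14 = 0.857.
Ranked: ant pupae > leatherjackets > wireworms > earthworms.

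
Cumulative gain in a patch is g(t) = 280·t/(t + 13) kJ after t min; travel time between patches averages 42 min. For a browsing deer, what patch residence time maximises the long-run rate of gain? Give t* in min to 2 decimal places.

By the marginal value theorem, leave when the instantaneous gain rate g'(t) equals the habitat-wide average g(t)/(T + t).
g'(t) = 280·13/(t + 13)². Setting 280·13/(t+13)² = 280t/[(t+13)(42+t)] gives 13(42+t) = t(t+13), so t² = 13×42 = 546.
t* = √546 = 23.37 min.

23.37 min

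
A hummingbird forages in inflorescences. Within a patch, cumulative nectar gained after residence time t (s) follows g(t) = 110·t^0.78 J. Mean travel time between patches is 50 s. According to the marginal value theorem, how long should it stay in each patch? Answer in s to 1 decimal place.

177.3 s

Optimal t* satisfies g'(t*) = g(t*)/(T + t*).
g'(t) = 0.78·110·t^-0.22. Setting 0.78·110·t^-0.22 = 110·t^0.78/(50+t) gives 0.78(50+t) = t, so 0.22·t = 0.78×50.
t* = 0.78×50/0.22 = 177.3 s.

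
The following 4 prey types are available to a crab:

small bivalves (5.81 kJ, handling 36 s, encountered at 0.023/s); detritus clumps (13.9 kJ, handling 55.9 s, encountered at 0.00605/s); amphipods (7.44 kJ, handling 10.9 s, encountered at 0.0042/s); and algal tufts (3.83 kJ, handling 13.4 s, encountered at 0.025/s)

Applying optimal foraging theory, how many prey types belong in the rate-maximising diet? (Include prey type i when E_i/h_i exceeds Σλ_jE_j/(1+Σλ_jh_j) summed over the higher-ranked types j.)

Rank by E/h (kJ/s): amphipods 0.683, algal tufts 0.286, detritus clumps 0.249, small bivalves 0.161. Include each in turn until the next type's E/h falls below the running intake rate.
Rate on top 1: 0.02988. algal tufts: 0.286 > 0.02988 → include.
Rate on top 2: 0.09198. detritus clumps: 0.249 > 0.09198 → include.
Rate on top 3: 0.1228. small bivalves: 0.161 > 0.1228 → include.
Optimal diet: amphipods, algal tufts, detritus clumps, small bivalves — 4 of 4 types.

4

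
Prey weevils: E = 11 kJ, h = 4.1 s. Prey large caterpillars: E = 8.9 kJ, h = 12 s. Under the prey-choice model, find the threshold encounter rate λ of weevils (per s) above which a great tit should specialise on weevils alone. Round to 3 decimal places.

The zero-one rule: include large caterpillars iff E₂/h₂ > λE₁/(1+λh₁). Equality gives the switch point.
λE₁h₂ = E₂ + λE₂h₁ ⇒ λ = E₂/(E₁h₂ − E₂h₁) = 8.9/(132 − 36.49) = 0.09318 per s.

0.093 per s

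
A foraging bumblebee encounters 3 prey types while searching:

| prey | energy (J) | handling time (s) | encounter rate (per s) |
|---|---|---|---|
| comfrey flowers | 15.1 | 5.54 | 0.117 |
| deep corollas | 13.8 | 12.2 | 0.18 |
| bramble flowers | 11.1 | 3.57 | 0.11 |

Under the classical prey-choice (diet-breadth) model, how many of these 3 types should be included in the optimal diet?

2

Rank by E/h (J/s): bramble flowers 3.11, comfrey flowers 2.73, deep corollas 1.13. Include each in turn until the next type's E/h falls below the running intake rate.
Rate on top 1: 0.8767. comfrey flowers: 2.73 > 0.8767 → include.
Rate on top 2: 1.464. deep corollas: 1.13 < 1.464 → exclude; stop.
Optimal diet: bramble flowers, comfrey flowers — 2 of 3 types.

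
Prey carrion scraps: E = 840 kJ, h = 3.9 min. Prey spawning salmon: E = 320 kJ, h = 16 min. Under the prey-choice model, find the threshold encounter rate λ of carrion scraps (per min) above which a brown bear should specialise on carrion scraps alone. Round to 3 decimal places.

At the threshold, the rate on carrion scraps alone equals the profitability of spawning salmon: λ·840/(1 + λ·3.9) = 320/16 = 20.
Rearranging, λ(840 − 20×3.9) = 20, so λ = 20/762 = 0.02625 per min.

0.026 per min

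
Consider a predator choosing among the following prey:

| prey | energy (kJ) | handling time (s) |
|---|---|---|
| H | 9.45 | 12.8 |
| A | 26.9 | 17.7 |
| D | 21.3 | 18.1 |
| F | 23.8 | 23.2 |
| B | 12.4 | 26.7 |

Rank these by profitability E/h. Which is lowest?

B

In descending order of E/h:
A: 26.9/17.7 = 1.52 kJ/s
D: 21.3/18.1 = 1.18 kJ/s
F: 23.8/23.2 = 1.03 kJ/s
H: 9.45/12.8 = 0.738 kJ/s
B: 12.4/26.7 = 0.464 kJ/s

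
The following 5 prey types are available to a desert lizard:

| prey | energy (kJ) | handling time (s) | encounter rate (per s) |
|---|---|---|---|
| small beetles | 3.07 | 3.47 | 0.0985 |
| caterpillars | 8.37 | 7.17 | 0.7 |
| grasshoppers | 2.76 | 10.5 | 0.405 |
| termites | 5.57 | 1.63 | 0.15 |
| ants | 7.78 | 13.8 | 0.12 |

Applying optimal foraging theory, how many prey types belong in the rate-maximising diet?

E/h in descending order: termites 3.42, caterpillars 1.17, small beetles 0.885, ants 0.564, grasshoppers 0.263 kJ/s. The optimal diet is the largest prefix of this list for which every included type satisfies E_i/h_i > R on the types above it.
Rate on top 1: 0.6714. caterpillars: 1.17 > 0.6714 → include.
Rate on top 2: 1.069. small beetles: 0.885 < 1.069 → exclude; stop.
Optimal diet: termites, caterpillars — 2 of 5 types.

2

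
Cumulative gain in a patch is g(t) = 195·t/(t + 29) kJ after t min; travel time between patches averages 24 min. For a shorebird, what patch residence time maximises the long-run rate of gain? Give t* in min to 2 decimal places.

26.38 min

By the marginal value theorem, leave when the instantaneous gain rate g'(t) equals the habitat-wide average g(t)/(T + t).
g'(t) = 195·29/(t + 29)². Setting 195·29/(t+29)² = 195t/[(t+29)(24+t)] gives 29(24+t) = t(t+29), so t² = 29×24 = 696.
t* = √696 = 26.38 min.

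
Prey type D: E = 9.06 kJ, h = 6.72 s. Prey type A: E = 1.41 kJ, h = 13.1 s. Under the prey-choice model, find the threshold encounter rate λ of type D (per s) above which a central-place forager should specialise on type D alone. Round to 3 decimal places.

Drop type A once their profitability E₂/h₂ falls below the rate achievable on type D alone: E₂/h₂ = λE₁/(1 + λh₁).
Solve for λ: λE₁h₂ = E₂(1 + λh₁) → λ(E₁h₂ − E₂h₁) = E₂ → λ = E₂/(E₁h₂ − E₂h₁).
λ = 1.41/(9.06×13.1 − 1.41×6.72) = 1.41/109.2 = 0.01291 per s.

0.013 per s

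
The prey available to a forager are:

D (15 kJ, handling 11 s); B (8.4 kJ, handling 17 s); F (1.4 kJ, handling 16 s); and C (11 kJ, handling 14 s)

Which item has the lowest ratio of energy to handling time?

In descending order of E/h:
D: 15/11 = 1.36 kJ/s
C: 11/14 = 0.786 kJ/s
B: 8.4/17 = 0.494 kJ/s
F: 1.4/16 = 0.0875 kJ/s

F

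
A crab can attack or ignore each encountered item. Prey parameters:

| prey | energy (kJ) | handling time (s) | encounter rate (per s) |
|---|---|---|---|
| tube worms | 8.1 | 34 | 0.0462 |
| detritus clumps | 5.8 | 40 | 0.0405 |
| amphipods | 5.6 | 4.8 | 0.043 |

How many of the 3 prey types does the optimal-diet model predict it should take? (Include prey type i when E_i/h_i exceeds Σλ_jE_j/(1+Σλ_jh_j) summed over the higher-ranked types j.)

E/h in descending order: amphipods 1.17, tube worms 0.238, detritus clumps 0.145 kJ/s. The optimal diet is the largest prefix of this list for which every included type satisfies E_i/h_i > R on the types above it.
Rate on top 1: 0.1996. tube worms: 0.238 > 0.1996 → include.
Rate on top 2: 0.2215. detritus clumps: 0.145 < 0.2215 → exclude; stop.
Optimal diet: amphipods, tube worms — 2 of 3 types.

2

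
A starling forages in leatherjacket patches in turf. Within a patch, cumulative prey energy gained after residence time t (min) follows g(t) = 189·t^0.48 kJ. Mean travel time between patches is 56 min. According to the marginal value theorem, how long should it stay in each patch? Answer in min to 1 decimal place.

51.7 min

By the marginal value theorem, leave when the instantaneous gain rate g'(t) equals the habitat-wide average g(t)/(T + t).
g'(t) = 0.48·189·t^-0.52. Setting 0.48·189·t^-0.52 = 189·t^0.48/(56+t) gives 0.48(56+t) = t, so 0.52·t = 0.48×56.
t* = 0.48×56/0.52 = 51.69 min.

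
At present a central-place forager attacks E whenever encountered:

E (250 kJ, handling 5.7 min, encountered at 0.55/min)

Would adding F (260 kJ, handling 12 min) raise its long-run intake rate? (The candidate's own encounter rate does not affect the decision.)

No

Current rate: (0.55×250)/(1 + 0.55×5.7) = 33.25 kJ/min.
F: E/h = 260/12 = 21.67 kJ/min.
Since 21.67 < R, time spent handling F is better spent searching.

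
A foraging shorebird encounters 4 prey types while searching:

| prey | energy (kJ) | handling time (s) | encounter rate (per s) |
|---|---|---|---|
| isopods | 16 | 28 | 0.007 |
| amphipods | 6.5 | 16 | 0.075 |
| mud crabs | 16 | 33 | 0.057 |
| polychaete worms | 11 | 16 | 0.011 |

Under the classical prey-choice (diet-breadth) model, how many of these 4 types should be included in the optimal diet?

4

Rank by E/h (kJ/s): polychaete worms 0.688, isopods 0.571, mud crabs 0.485, amphipods 0.406. Include each in turn until the next type's E/h falls below the running intake rate.
Rate on top 1: 0.1029. isopods: 0.571 > 0.1029 → include.
Rate on top 2: 0.1698. mud crabs: 0.485 > 0.1698 → include.
Rate on top 3: 0.352. amphipods: 0.406 > 0.352 → include.
Optimal diet: polychaete worms, isopods, mud crabs, amphipods — 4 of 4 types.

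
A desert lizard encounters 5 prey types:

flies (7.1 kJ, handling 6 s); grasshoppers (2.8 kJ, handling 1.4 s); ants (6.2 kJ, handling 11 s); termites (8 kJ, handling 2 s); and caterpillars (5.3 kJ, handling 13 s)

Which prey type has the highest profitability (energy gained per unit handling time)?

Profitability E/h (kJ/s): flies = 7.1/6 = 1.18, grasshoppers = 2.8/1.4 = 2, ants = 6.2/11 = 0.564, termites = 8/2 = 4, caterpillars = 5.3/13 = 0.408.
Ranked: termites > grasshoppers > flies > ants > caterpillars.

termites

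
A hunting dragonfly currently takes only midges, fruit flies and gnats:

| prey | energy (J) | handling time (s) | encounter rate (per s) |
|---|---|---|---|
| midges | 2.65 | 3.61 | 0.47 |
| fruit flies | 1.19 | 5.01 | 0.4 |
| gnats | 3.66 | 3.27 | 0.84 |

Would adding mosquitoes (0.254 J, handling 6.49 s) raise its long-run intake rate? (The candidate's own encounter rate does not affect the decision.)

On midges, fruit flies and gnats alone, R = ΣλE/(1+Σλh) = 4.796/7.447 = 0.644 J/s.
mosquitoes: E/h = 0.254/6.49 = 0.03914 J/s.
0.03914 < 0.644, so adding mosquitoes would lower the average — exclude it.

No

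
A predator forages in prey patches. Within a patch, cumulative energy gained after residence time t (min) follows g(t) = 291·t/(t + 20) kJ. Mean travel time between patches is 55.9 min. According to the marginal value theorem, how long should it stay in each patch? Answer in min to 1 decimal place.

By the marginal value theorem, leave when the instantaneous gain rate g'(t) equals the habitat-wide average g(t)/(T + t).
g'(t) = 291·20/(t + 20)². Setting 291·20/(t+20)² = 291t/[(t+20)(55.9+t)] gives 20(55.9+t) = t(t+20), so t² = 20×55.9 = 1118.
t* = √1118 = 33.44 min.

33.4 min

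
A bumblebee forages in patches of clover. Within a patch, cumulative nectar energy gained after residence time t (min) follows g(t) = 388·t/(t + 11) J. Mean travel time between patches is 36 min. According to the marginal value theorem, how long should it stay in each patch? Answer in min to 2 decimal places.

Optimal t* satisfies g'(t*) = g(t*)/(T + t*).
g'(t) = 388·11/(t + 11)². Setting 388·11/(t+11)² = 388t/[(t+11)(36+t)] gives 11(36+t) = t(t+11), so t² = 11×36 = 396.
t* = √396 = 19.9 min.

19.90 min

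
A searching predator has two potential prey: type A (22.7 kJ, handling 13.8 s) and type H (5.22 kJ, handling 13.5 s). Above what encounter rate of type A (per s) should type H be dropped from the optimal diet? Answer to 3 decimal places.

0.022 per s

At the threshold, the rate on type A alone equals the profitability of type H: λ·22.7/(1 + λ·13.8) = 5.22/13.5 = 0.3867.
Rearranging, λ(22.7 − 0.3867×13.8) = 0.3867, so λ = 0.3867/17.36 = 0.02227 per s.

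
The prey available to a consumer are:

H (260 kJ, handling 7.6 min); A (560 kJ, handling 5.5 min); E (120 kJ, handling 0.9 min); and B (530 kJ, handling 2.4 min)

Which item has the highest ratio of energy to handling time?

B

In descending order of E/h:
B: 530/2.4 = 221 kJ/min
E: 120/0.9 = 133 kJ/min
A: 560/5.5 = 102 kJ/min
H: 260/7.6 = 34.2 kJ/min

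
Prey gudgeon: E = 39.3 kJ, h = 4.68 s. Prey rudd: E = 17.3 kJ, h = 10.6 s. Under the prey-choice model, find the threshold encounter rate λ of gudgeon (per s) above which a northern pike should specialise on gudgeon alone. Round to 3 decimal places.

0.052 per s

The zero-one rule: include rudd iff E₂/h₂ > λE₁/(1+λh₁). Equality gives the switch point.
λE₁h₂ = E₂ + λE₂h₁ ⇒ λ = E₂/(E₁h₂ − E₂h₁) = 17.3/(416.6 − 80.96) = 0.05155 per s.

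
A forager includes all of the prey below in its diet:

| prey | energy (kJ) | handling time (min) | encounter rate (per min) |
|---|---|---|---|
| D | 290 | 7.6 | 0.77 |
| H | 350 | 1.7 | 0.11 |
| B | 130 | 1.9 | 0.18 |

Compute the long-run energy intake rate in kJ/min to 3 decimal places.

Energy encountered per unit search time: 0.77×290 + 0.11×350 + 0.18×130 = 285.2 kJ/min.
Handling time per unit search time: 0.77×7.6 + 0.11×1.7 + 0.18×1.9 = 6.381.
Rate = 285.2/(1 + 6.381) = 38.64 kJ/min.

38.640 kJ/min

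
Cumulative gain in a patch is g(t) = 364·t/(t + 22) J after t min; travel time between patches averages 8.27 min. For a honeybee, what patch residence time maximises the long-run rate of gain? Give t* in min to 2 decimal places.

13.49 min

Optimal t* satisfies g'(t*) = g(t*)/(T + t*).
g'(t) = 364·22/(t + 22)². Setting 364·22/(t+22)² = 364t/[(t+22)(8.27+t)] gives 22(8.27+t) = t(t+22), so t² = 22×8.27 = 181.9.
t* = √181.9 = 13.49 min.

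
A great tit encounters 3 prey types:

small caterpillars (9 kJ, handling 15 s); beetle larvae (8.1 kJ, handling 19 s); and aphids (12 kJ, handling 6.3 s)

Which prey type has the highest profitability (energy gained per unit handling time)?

Profitability E/h (kJ/s): small caterpillars = 9/15 = 0.6, beetle larvae = 8.1/19 = 0.426, aphids = 12/6.3 = 1.9.
Ranked: aphids > small caterpillars > beetle larvae.

aphids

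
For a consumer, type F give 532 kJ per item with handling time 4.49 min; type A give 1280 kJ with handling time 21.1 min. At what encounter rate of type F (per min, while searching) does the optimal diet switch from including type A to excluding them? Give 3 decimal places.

0.234 per min

The zero-one rule: include type A iff E₂/h₂ > λE₁/(1+λh₁). Equality gives the switch point.
λE₁h₂ = E₂ + λE₂h₁ ⇒ λ = E₂/(E₁h₂ − E₂h₁) = 1280/(1.123e+04 − 5747) = 0.2337 per min.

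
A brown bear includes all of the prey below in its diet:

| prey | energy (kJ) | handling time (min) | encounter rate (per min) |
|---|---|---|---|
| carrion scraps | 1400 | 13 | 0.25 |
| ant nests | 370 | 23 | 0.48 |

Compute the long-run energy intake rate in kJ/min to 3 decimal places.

34.506 kJ/min

Energy encountered per unit search time: 0.25×1400 + 0.48×370 = 527.6 kJ/min.
Handling time per unit search time: 0.25×13 + 0.48×23 = 14.29.
Rate = 527.6/(1 + 14.29) = 34.51 kJ/min.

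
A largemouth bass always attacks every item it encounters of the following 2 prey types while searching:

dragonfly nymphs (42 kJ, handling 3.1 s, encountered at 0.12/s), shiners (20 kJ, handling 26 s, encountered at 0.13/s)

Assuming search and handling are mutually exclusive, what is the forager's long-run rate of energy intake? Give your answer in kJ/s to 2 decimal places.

R = (0.12×42 + 0.13×20) / (1 + 0.12×3.1 + 0.13×26) = 7.64/4.752 = 1.608 kJ/s.

1.61 kJ/s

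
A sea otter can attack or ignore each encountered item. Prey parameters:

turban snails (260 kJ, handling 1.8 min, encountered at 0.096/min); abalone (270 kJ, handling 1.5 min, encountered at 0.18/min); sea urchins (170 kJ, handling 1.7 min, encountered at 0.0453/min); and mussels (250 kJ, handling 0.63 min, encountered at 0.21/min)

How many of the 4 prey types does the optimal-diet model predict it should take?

Rank by E/h (kJ/min): mussels 397, abalone 180, turban snails 144, sea urchins 100. Include each in turn until the next type's E/h falls below the running intake rate.
Rate on top 1: 46.37. abalone: 180 > 46.37 → include.
Rate on top 2: 72.1. turban snails: 144 > 72.1 → include.
Rate on top 3: 80.03. sea urchins: 100 > 80.03 → include.
Optimal diet: mussels, abalone, turban snails, sea urchins — 4 of 4 types.

4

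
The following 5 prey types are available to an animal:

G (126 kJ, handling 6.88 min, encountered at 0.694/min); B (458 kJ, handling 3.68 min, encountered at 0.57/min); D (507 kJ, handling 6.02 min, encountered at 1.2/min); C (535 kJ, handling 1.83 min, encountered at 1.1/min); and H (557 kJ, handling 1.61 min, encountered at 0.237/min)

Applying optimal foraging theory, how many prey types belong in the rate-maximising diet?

2

Rank by E/h (kJ/min): H 346, C 292, B 124, D 84.2, G 18.3. Include each in turn until the next type's E/h falls below the running intake rate.
Rate on top 1: 95.55. C: 292 > 95.55 → include.
Rate on top 2: 212.3. B: 124 < 212.3 → exclude; stop.
Optimal diet: H, C — 2 of 5 types.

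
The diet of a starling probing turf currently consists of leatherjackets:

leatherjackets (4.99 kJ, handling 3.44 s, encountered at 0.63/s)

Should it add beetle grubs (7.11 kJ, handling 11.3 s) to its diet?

Intake rate on the current diet: R = (0.63×4.99) / (1 + 0.63×3.44) = 3.144/3.167 = 0.9926 kJ/s.
beetle grubs: E/h = 7.11/11.3 = 0.6292 kJ/s.
0.6292 < 0.9926, so adding beetle grubs would lower the average — exclude it.

No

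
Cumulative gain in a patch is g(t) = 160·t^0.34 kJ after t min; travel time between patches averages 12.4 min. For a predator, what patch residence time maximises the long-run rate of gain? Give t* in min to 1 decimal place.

6.4 min

Maximise g(t)/(T+t): set derivative to zero → g'(t)(T+t) = g(t).
g'(t) = 0.34·160·t^-0.66. Setting 0.34·160·t^-0.66 = 160·t^0.34/(12.4+t) gives 0.34(12.4+t) = t, so 0.66·t = 0.34×12.4.
t* = 0.34×12.4/0.66 = 6.388 min.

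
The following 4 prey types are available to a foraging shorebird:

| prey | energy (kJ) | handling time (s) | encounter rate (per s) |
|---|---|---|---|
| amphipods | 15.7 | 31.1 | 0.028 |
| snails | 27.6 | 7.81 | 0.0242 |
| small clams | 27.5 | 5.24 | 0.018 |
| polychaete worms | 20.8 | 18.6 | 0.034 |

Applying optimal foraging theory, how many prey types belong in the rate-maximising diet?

3

E/h in descending order: small clams 5.25, snails 3.53, polychaete worms 1.12, amphipods 0.505 kJ/s. The optimal diet is the largest prefix of this list for which every included type satisfies E_i/h_i > R on the types above it.
Rate on top 1: 0.4523. snails: 3.53 > 0.4523 → include.
Rate on top 2: 0.9062. polychaete worms: 1.12 > 0.9062 → include.
Rate on top 3: 0.9762. amphipods: 0.505 < 0.9762 → exclude; stop.
Optimal diet: small clams, snails, polychaete worms — 3 of 4 types.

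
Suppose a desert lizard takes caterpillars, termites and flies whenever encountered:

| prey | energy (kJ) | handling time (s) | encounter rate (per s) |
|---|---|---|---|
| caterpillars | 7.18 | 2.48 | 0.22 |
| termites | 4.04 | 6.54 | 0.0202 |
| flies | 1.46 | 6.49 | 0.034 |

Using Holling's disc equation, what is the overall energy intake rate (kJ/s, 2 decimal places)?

0.90 kJ/s

R = Σλ_iE_i / (1 + Σλ_ih_i)
Numerator: 0.22×7.18 + 0.0202×4.04 + 0.034×1.46 = 1.711
Denominator: 1 + 0.22×2.48 + 0.0202×6.54 + 0.034×6.49 = 1.898
R = 1.711/1.898 = 0.9012 kJ/s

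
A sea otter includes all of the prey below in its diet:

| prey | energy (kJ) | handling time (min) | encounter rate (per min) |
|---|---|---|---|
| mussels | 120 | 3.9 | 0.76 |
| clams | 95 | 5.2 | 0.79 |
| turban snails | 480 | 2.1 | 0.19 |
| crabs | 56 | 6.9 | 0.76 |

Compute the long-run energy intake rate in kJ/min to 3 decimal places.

R = (0.76×120 + 0.79×95 + 0.19×480 + 0.76×56) / (1 + 0.76×3.9 + 0.79×5.2 + 0.19×2.1 + 0.76×6.9) = 300/13.72 = 21.87 kJ/min.

21.875 kJ/min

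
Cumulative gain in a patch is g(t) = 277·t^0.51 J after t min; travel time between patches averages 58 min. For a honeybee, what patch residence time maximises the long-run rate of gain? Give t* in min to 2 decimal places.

60.37 min

Maximise g(t)/(T+t): set derivative to zero → g'(t)(T+t) = g(t).
g'(t) = 0.51·277·t^-0.49. Setting 0.51·277·t^-0.49 = 277·t^0.51/(58+t) gives 0.51(58+t) = t, so 0.49·t = 0.51×58.
t* = 0.51×58/0.49 = 60.37 min.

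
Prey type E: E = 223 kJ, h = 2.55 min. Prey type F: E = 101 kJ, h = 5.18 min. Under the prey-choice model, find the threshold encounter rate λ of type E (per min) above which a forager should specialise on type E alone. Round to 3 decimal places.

0.113 per min

At the threshold, the rate on type E alone equals the profitability of type F: λ·223/(1 + λ·2.55) = 101/5.18 = 19.5.
Rearranging, λ(223 − 19.5×2.55) = 19.5, so λ = 19.5/173.3 = 0.1125 per min.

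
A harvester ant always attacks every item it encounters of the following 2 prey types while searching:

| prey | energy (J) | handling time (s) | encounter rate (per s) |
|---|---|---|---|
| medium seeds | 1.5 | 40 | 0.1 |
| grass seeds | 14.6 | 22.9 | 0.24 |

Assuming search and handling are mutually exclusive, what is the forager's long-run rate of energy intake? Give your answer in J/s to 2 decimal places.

R = (0.1×1.5 + 0.24×14.6) / (1 + 0.1×40 + 0.24×22.9) = 3.654/10.5 = 0.3481 J/s.

0.35 J/s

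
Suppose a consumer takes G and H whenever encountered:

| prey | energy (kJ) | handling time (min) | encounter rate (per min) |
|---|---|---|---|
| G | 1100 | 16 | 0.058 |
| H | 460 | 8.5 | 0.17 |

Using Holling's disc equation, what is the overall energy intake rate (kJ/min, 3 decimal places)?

R = (0.058×1100 + 0.17×460) / (1 + 0.058×16 + 0.17×8.5) = 142/3.373 = 42.1 kJ/min.

42.099 kJ/min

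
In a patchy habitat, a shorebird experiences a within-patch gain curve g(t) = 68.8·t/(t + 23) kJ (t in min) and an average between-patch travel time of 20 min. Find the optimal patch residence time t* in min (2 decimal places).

21.45 min

Optimal t* satisfies g'(t*) = g(t*)/(T + t*).
g'(t) = 68.8·23/(t + 23)². Setting 68.8·23/(t+23)² = 68.8t/[(t+23)(20+t)] gives 23(20+t) = t(t+23), so t² = 23×20 = 460.
t* = √460 = 21.45 min.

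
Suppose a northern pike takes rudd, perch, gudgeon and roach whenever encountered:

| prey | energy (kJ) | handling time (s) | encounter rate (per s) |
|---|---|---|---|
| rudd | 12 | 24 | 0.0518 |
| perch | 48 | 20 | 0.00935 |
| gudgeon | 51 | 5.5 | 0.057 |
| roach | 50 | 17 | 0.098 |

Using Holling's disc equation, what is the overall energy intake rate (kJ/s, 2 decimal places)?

R = (0.0518×12 + 0.00935×48 + 0.057×51 + 0.098×50) / (1 + 0.0518×24 + 0.00935×20 + 0.057×5.5 + 0.098×17) = 8.877/4.41 = 2.013 kJ/s.

2.01 kJ/s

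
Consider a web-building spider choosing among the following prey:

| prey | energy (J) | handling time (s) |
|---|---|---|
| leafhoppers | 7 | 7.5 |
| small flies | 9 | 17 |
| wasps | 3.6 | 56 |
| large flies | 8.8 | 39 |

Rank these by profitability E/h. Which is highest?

leafhoppers

In descending order of E/h:
leafhoppers: 7/7.5 = 0.933 J/s
small flies: 9/17 = 0.529 J/s
large flies: 8.8/39 = 0.226 J/s
wasps: 3.6/56 = 0.0643 J/s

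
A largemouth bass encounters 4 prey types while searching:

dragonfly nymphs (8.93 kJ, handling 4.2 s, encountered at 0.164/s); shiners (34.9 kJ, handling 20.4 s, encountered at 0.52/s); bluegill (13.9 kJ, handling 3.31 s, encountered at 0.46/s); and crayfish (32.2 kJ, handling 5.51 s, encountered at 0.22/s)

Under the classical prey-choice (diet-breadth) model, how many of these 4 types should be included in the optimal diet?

2

Profitabilities (E/h, kJ/s): crayfish 5.84, bluegill 4.2, dragonfly nymphs 2.13, shiners 1.71. Add prey in this order while the next type's profitability exceeds the intake rate on those already taken.
Rate on top 1: 3.202. bluegill: 4.2 > 3.202 → include.
Rate on top 2: 3.609. dragonfly nymphs: 2.13 < 3.609 → exclude; stop.
Optimal diet: crayfish, bluegill — 2 of 4 types.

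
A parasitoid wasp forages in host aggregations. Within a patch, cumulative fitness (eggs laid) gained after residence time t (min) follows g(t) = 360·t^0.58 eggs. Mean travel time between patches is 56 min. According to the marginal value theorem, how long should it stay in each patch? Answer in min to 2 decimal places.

Maximise g(t)/(T+t): set derivative to zero → g'(t)(T+t) = g(t).
g'(t) = 0.58·360·t^-0.42. Setting 0.58·360·t^-0.42 = 360·t^0.58/(56+t) gives 0.58(56+t) = t, so 0.42·t = 0.58×56.
t* = 0.58×56/0.42 = 77.33 min.

77.33 min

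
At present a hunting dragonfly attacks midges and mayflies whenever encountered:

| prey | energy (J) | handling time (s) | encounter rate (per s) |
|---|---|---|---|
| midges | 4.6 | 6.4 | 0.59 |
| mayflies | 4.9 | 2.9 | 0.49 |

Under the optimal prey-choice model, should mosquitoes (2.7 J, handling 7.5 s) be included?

Intake rate on the current diet: R = (0.59×4.6 + 0.49×4.9) / (1 + 0.59×6.4 + 0.49×2.9) = 5.115/6.197 = 0.8254 J/s.
Profitability of mosquitoes: 2.7/7.5 = 0.36 J/s.
0.36 < 0.8254, so adding mosquitoes would lower the average — exclude it.

No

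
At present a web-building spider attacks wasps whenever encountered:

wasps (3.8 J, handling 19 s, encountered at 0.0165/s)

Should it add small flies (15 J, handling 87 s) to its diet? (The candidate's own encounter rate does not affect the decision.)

Yes

On wasps alone, R = ΣλE/(1+Σλh) = 0.0627/1.313 = 0.04774 J/s.
small flies: E/h = 15/87 = 0.1724 J/s.
0.1724 > 0.04774, so adding small flies raises the average — include it.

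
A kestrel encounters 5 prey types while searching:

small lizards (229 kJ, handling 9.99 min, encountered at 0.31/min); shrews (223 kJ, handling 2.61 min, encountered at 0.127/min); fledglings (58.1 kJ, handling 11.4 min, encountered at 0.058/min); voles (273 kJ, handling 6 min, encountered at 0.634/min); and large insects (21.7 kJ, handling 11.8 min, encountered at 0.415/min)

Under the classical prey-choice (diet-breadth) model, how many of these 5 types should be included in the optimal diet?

E/h in descending order: shrews 85.4, voles 45.5, small lizards 22.9, fledglings 5.1, large insects 1.84 kJ/min. The optimal diet is the largest prefix of this list for which every included type satisfies E_i/h_i > R on the types above it.
Rate on top 1: 21.27. voles: 45.5 > 21.27 → include.
Rate on top 2: 39.22. small lizards: 22.9 < 39.22 → exclude; stop.
Optimal diet: shrews, voles — 2 of 5 types.

2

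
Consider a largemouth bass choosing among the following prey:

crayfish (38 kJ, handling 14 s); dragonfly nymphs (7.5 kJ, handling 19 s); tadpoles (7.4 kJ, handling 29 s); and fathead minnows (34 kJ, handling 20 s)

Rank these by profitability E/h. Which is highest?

In descending order of E/h:
crayfish: 38/14 = 2.71 kJ/s
fathead minnows: 34/20 = 1.7 kJ/s
dragonfly nymphs: 7.5/19 = 0.395 kJ/s
tadpoles: 7.4/29 = 0.255 kJ/s

crayfish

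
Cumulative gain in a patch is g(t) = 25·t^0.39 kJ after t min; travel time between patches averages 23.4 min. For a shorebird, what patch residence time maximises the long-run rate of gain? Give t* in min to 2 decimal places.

By the marginal value theorem, leave when the instantaneous gain rate g'(t) equals the habitat-wide average g(t)/(T + t).
g'(t) = 0.39·25·t^-0.61. Setting 0.39·25·t^-0.61 = 25·t^0.39/(23.4+t) gives 0.39(23.4+t) = t, so 0.61·t = 0.39×23.4.
t* = 0.39×23.4/0.61 = 14.96 min.

14.96 min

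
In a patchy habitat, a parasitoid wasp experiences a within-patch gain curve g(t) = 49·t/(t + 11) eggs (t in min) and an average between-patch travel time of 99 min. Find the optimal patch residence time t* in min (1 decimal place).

33.0 min

Optimal t* satisfies g'(t*) = g(t*)/(T + t*).
g'(t) = 49·11/(t + 11)². Setting 49·11/(t+11)² = 49t/[(t+11)(99+t)] gives 11(99+t) = t(t+11), so t² = 11×99 = 1089.
t* = √1089 = 33 min.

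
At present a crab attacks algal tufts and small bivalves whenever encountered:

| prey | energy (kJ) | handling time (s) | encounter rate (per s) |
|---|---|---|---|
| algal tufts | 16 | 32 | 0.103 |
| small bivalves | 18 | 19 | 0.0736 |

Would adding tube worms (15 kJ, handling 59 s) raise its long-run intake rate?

On algal tufts and small bivalves alone, R = ΣλE/(1+Σλh) = 2.973/5.694 = 0.5221 kJ/s.
tube worms: E/h = 15/59 = 0.2542 kJ/s.
0.2542 < 0.5221, so adding tube worms would lower the average — exclude it.

No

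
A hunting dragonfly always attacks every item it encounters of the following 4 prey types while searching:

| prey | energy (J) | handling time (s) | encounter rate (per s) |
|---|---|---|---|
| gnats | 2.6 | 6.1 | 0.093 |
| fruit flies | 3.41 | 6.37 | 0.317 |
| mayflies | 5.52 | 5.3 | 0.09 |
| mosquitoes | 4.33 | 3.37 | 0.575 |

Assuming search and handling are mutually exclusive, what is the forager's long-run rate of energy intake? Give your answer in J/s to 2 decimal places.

0.72 J/s

R = (0.093×2.6 + 0.317×3.41 + 0.09×5.52 + 0.575×4.33) / (1 + 0.093×6.1 + 0.317×6.37 + 0.09×5.3 + 0.575×3.37) = 4.309/6.001 = 0.7181 J/s.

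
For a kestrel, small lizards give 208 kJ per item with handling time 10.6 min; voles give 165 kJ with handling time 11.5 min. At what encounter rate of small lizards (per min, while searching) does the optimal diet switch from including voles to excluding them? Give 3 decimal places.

The zero-one rule: include voles iff E₂/h₂ > λE₁/(1+λh₁). Equality gives the switch point.
λE₁h₂ = E₂ + λE₂h₁ ⇒ λ = E₂/(E₁h₂ − E₂h₁) = 165/(2392 − 1749) = 0.2566 per min.

0.257 per min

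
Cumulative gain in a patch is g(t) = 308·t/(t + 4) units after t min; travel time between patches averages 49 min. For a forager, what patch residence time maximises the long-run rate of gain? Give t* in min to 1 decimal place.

14.0 min

By the marginal value theorem, leave when the instantaneous gain rate g'(t) equals the habitat-wide average g(t)/(T + t).
g'(t) = 308·4/(t + 4)². Setting 308·4/(t+4)² = 308t/[(t+4)(49+t)] gives 4(49+t) = t(t+4), so t² = 4×49 = 196.
t* = √196 = 14 min.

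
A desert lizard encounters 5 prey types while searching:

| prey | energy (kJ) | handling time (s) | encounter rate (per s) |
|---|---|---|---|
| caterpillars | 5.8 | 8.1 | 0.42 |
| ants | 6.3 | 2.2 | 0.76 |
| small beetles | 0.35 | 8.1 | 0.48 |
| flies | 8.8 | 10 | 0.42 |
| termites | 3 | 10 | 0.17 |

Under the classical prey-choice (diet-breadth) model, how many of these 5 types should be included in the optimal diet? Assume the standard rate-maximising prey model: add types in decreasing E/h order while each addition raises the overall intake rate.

Profitabilities (E/h, kJ/s): ants 2.86, flies 0.88, caterpillars 0.716, termites 0.3, small beetles 0.0432. Add prey in this order while the next type's profitability exceeds the intake rate on those already taken.
Rate on top 1: 1.792. flies: 0.88 < 1.792 → exclude; stop.
Optimal diet: ants — 1 of 5 types.

1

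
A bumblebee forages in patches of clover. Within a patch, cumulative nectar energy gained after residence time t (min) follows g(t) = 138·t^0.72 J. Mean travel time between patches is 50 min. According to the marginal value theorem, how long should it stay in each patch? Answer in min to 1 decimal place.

Optimal t* satisfies g'(t*) = g(t*)/(T + t*).
g'(t) = 0.72·138·t^-0.28. Setting 0.72·138·t^-0.28 = 138·t^0.72/(50+t) gives 0.72(50+t) = t, so 0.28·t = 0.72×50.
t* = 0.72×50/0.28 = 128.6 min.

128.6 min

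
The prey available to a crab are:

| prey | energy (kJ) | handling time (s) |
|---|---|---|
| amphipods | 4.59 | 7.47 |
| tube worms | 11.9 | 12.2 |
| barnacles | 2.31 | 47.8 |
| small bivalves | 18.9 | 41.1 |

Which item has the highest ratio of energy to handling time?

In descending order of E/h:
tube worms: 11.9/12.2 = 0.975 kJ/s
amphipods: 4.59/7.47 = 0.614 kJ/s
small bivalves: 18.9/41.1 = 0.46 kJ/s
barnacles: 2.31/47.8 = 0.0483 kJ/s

tube worms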